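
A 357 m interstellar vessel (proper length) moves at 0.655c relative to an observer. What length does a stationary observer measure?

Proper length L₀ = 357 m
γ = 1/√(1 - 0.655²) = 1.323
L = L₀/γ = 357/1.323 = 269.8 m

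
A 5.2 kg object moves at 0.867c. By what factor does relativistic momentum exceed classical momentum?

p_rel = γmv, p_class = mv
Ratio = γ = 1/√(1 - 0.867²) = 2.007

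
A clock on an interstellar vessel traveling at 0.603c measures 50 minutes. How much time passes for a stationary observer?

Proper time Δt₀ = 50 minutes
γ = 1/√(1 - 0.603²) = 1.2535
Δt = γΔt₀ = 1.2535 × 50 = 62.68 minutes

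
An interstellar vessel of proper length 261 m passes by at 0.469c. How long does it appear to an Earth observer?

Proper length L₀ = 261 m
γ = 1/√(1 - 0.469²) = 1.1322
L = L₀/γ = 261/1.1322 = 230.5 m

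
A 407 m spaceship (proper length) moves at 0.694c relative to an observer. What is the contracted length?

Proper length L₀ = 407 m
γ = 1/√(1 - 0.694²) = 1.389
L = L₀/γ = 407/1.389 = 293.0 m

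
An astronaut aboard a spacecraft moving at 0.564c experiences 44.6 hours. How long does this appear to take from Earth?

Proper time Δt₀ = 44.6 hours
γ = 1/√(1 - 0.564²) = 1.211
Δt = γΔt₀ = 1.211 × 44.6 = 54.01 hours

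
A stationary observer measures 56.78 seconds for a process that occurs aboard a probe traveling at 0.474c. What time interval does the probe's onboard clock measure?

Dilated time Δt = 56.78 seconds
γ = 1/√(1 - 0.474²) = 1.1357
Δt₀ = Δt/γ = 56.78/1.1357 = 50.00 seconds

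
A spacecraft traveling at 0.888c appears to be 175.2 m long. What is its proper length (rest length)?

Contracted length L = 175.2 m
γ = 1/√(1 - 0.888²) = 2.1747
L₀ = γL = 2.1747 × 175.2 = 381.0 m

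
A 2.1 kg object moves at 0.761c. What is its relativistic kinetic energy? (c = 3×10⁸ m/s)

γ = 1/√(1 - 0.761²) = 1.5414
γ - 1 = 0.5414
KE = (γ-1)mc² = 0.5414 × 2.1 × (3×10⁸)² = 1.023×10¹⁷ J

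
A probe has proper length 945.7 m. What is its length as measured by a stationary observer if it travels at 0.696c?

Proper length L₀ = 945.7 m
γ = 1/√(1 - 0.696²) = 1.39268
L = L₀/γ = 945.7/1.39268 = 679.1 m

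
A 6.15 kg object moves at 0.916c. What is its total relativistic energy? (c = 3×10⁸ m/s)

γ = 1/√(1 - 0.916²) = 2.493
mc² = 6.15 × (3×10⁸)² = 5.535×10¹⁷ J
E = γmc² = 2.493 × 5.535×10¹⁷ = 1.380×10¹⁸ J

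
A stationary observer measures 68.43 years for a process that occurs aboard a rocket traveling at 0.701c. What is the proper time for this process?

Dilated time Δt = 68.43 years
γ = 1/√(1 - 0.701²) = 1.4022
Δt₀ = Δt/γ = 68.43/1.4022 = 48.80 years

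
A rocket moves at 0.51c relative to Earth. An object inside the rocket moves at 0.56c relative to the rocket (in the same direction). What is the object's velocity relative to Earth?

u = (u' + v)/(1 + u'v/c²)
Numerator: 0.56 + 0.51 = 1.07
Denominator: 1 + 0.2856 = 1.2856
u = 1.07/1.2856 = 0.8323c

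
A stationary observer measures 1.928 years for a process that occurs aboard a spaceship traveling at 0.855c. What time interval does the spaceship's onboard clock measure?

Dilated time Δt = 1.928 years
γ = 1/√(1 - 0.855²) = 1.9282
Δt₀ = Δt/γ = 1.928/1.9282 = 0.9999 years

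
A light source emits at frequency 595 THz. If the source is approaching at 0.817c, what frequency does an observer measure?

β = v/c = 0.817
(1+β)/(1-β) = 1.817/0.183 = 9.929
Doppler factor = √(9.929) = 3.151
f_obs = 595 × 3.151 = 1875 THz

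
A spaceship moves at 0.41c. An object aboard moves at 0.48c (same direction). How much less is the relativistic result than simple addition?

Classical: u' + v = 0.48 + 0.41 = 0.89c
Relativistic: u = (0.48 + 0.41)/(1 + 0.1968) = 0.89/1.1968 = 0.7436c
Difference: 0.89 - 0.7436 = 0.1464c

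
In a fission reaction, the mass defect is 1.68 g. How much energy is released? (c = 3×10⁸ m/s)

Convert mass defect: Δm = 1.68 g = 0.00168 kg
E = Δm·c² = 0.00168 × (3×10⁸)²
= 0.00168 × 9×10¹⁶ = 1.512×10¹⁴ J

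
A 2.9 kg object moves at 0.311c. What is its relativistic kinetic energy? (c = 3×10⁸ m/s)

γ = 1/√(1 - 0.311²) = 1.05218
γ - 1 = 0.05218
KE = (γ-1)mc² = 0.05218 × 2.9 × (3×10⁸)² = 1.362×10¹⁶ J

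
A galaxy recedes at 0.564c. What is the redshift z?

β = 0.564
(1+β)/(1-β) = 1.564/0.436 = 3.587
√(3.587) = 1.894
z = 1.894 - 1 = 0.8940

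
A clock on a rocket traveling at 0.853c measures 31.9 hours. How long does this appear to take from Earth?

Proper time Δt₀ = 31.9 hours
γ = 1/√(1 - 0.853²) = 1.916
Δt = γΔt₀ = 1.916 × 31.9 = 61.12 hours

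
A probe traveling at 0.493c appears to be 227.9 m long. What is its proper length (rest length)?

Contracted length L = 227.9 m
γ = 1/√(1 - 0.493²) = 1.149
L₀ = γL = 1.149 × 227.9 = 261.9 m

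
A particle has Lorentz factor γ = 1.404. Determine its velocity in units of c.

From γ = 1/√(1 - v²/c²):
1/γ² = 1/1.404² = 0.5073
v²/c² = 1 - 0.5073 = 0.4927
v/c = √(0.4927) = 0.7019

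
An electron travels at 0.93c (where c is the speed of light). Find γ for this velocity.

v/c = 0.93, so (v/c)² = 0.8649
1 - (v/c)² = 0.1351
γ = 1/√(0.1351) = 2.721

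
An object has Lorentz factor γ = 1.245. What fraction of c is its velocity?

From γ = 1/√(1 - v²/c²):
1/γ² = 1/1.245² = 0.6452
v²/c² = 1 - 0.6452 = 0.3548
v/c = √(0.3548) = 0.5957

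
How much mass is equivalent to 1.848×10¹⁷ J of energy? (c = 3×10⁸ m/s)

From E = mc², we get m = E/c²
c² = (3×10⁸)² = 9×10¹⁶ m²/s²
m = 1.848×10¹⁷ / 9×10¹⁶ = 2.053 kg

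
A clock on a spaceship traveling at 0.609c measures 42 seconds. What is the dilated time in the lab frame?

Proper time Δt₀ = 42 seconds
γ = 1/√(1 - 0.609²) = 1.2608
Δt = γΔt₀ = 1.2608 × 42 = 52.95 seconds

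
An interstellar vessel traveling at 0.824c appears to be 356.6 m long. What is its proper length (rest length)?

Contracted length L = 356.6 m
γ = 1/√(1 - 0.824²) = 1.765
L₀ = γL = 1.765 × 356.6 = 629.4 m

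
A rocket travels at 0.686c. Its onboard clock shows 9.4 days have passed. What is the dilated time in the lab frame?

Proper time Δt₀ = 9.4 days
γ = 1/√(1 - 0.686²) = 1.374
Δt = γΔt₀ = 1.374 × 9.4 = 12.92 days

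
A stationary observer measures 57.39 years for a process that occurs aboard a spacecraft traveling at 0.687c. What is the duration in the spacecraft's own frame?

Dilated time Δt = 57.39 years
γ = 1/√(1 - 0.687²) = 1.3762
Δt₀ = Δt/γ = 57.39/1.3762 = 41.70 years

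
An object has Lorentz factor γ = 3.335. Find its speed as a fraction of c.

From γ = 1/√(1 - v²/c²):
1/γ² = 1/3.335² = 0.08991
v²/c² = 1 - 0.08991 = 0.9101
v/c = √(0.9101) = 0.9540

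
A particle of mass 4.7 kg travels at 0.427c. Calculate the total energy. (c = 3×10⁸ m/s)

γ = 1/√(1 - 0.427²) = 1.106
mc² = 4.7 × (3×10⁸)² = 4.230×10¹⁷ J
E = γmc² = 1.106 × 4.230×10¹⁷ = 4.678×10¹⁷ J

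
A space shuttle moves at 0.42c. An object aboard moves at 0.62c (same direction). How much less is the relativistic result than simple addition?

Classical: u' + v = 0.62 + 0.42 = 1.04c
Relativistic: u = (0.62 + 0.42)/(1 + 0.2604) = 1.04/1.2604 = 0.8251c
Difference: 1.04 - 0.8251 = 0.2149c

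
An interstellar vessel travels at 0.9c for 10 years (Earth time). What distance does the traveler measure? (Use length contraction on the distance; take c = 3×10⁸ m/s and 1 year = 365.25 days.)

Earth distance: d = v × t = 0.9c × 10 yr = 8.521×10¹⁶ m
γ = 2.294
d' = d/γ = 8.521×10¹⁶/2.294 = 3.714×10¹⁶ m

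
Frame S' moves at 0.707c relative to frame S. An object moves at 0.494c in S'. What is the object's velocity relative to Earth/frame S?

u = (u' + v)/(1 + u'v/c²)
Numerator: 0.494 + 0.707 = 1.201
Denominator: 1 + 0.349258 = 1.349258
u = 1.201/1.349258 = 0.8901c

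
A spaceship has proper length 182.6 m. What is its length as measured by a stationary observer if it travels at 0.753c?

Proper length L₀ = 182.6 m
γ = 1/√(1 - 0.753²) = 1.5197
L = L₀/γ = 182.6/1.5197 = 120.2 m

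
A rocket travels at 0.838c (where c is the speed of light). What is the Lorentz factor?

v/c = 0.838, so (v/c)² = 0.702244
1 - (v/c)² = 0.297756
γ = 1/√(0.297756) = 1.833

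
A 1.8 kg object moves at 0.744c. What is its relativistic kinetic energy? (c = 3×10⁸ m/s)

γ = 1/√(1 - 0.744²) = 1.4966
γ - 1 = 0.4966
KE = (γ-1)mc² = 0.4966 × 1.8 × (3×10⁸)² = 8.045×10¹⁶ J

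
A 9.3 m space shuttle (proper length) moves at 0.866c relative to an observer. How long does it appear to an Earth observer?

Proper length L₀ = 9.3 m
γ = 1/√(1 - 0.866²) = 2.000
L = L₀/γ = 9.3/2.000 = 4.650 m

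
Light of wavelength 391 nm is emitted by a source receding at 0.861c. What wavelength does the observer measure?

β = 0.861
Wavelength Doppler factor = √(1.861/0.139) = √(13.39) = 3.659
λ_obs = 391 × 3.659 = 1431 nm (redshift)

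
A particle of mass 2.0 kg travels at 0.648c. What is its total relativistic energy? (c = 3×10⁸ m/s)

γ = 1/√(1 - 0.648²) = 1.313
mc² = 2.0 × (3×10⁸)² = 1.800×10¹⁷ J
E = γmc² = 1.313 × 1.800×10¹⁷ = 2.363×10¹⁷ J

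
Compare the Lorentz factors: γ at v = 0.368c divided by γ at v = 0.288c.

γ₁ = 1/√(1 - 0.368²) = 1.075
γ₂ = 1/√(1 - 0.288²) = 1.044
γ₁/γ₂ = 1.075/1.044 = 1.030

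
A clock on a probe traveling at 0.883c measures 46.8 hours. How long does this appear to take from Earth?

Proper time Δt₀ = 46.8 hours
γ = 1/√(1 - 0.883²) = 2.1305
Δt = γΔt₀ = 2.1305 × 46.8 = 99.71 hours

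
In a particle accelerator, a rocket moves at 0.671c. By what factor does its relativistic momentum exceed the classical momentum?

p_rel = γmv, p_class = mv
Ratio = γ = 1/√(1 - 0.671²)
= 1/√(0.549759) = 1.349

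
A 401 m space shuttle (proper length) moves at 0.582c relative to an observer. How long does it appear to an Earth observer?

Proper length L₀ = 401 m
γ = 1/√(1 - 0.582²) = 1.2297
L = L₀/γ = 401/1.2297 = 326.1 m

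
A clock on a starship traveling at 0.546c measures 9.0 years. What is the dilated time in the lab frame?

Proper time Δt₀ = 9.0 years
γ = 1/√(1 - 0.546²) = 1.1936
Δt = γΔt₀ = 1.1936 × 9.0 = 10.74 years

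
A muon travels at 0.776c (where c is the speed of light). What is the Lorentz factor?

v/c = 0.776, so (v/c)² = 0.602176
1 - (v/c)² = 0.397824
γ = 1/√(0.397824) = 1.585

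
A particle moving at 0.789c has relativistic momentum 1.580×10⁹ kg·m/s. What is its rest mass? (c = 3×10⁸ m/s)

γ = 1/√(1 - 0.789²) = 1.6276
v = 0.789 × 3×10⁸ = 2.367×10⁸ m/s
m = p/(γv) = 1.580×10⁹/(1.6276 × 2.367×10⁸) = 4.101 kg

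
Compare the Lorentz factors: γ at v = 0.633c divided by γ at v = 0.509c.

γ₁ = 1/√(1 - 0.633²) = 1.292
γ₂ = 1/√(1 - 0.509²) = 1.162
γ₁/γ₂ = 1.292/1.162 = 1.112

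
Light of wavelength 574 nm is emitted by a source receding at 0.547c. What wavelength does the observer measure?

β = 0.547
Wavelength Doppler factor = √(1.547/0.453) = √(3.415) = 1.848
λ_obs = 574 × 1.848 = 1061 nm (redshift)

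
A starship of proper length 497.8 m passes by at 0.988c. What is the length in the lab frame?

Proper length L₀ = 497.8 m
γ = 1/√(1 - 0.988²) = 6.474
L = L₀/γ = 497.8/6.474 = 76.89 m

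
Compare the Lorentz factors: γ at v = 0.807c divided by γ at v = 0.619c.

γ₁ = 1/√(1 - 0.807²) = 1.693
γ₂ = 1/√(1 - 0.619²) = 1.273
γ₁/γ₂ = 1.693/1.273 = 1.330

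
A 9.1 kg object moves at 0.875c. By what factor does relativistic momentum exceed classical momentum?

p_rel = γmv, p_class = mv
Ratio = γ = 1/√(1 - 0.875²) = 2.066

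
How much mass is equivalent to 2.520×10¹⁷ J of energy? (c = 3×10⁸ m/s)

From E = mc², we get m = E/c²
c² = (3×10⁸)² = 9×10¹⁶ m²/s²
m = 2.520×10¹⁷ / 9×10¹⁶ = 2.800 kg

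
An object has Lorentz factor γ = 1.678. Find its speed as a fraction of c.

From γ = 1/√(1 - v²/c²):
1/γ² = 1/1.678² = 0.3552
v²/c² = 1 - 0.3552 = 0.6448
v/c = √(0.6448) = 0.8030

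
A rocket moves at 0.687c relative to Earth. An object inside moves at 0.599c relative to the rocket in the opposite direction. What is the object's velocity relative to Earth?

Object's velocity in rocket frame is u' = -0.599c
u = (u' + v)/(1 + u'v/c²) = (v - 0.599)/(1 - 0.599·v/c²)
Numerator: 0.687 - 0.599 = 0.088
Denominator: 1 - 0.411513 = 0.588487
u = 0.088/0.588487 = 0.1495c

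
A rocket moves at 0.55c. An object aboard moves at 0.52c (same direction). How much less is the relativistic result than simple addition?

Classical: u' + v = 0.52 + 0.55 = 1.07c
Relativistic: u = (0.52 + 0.55)/(1 + 0.286) = 1.07/1.286 = 0.8320c
Difference: 1.07 - 0.8320 = 0.2380c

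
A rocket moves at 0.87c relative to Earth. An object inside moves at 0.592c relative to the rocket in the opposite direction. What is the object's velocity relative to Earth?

Object's velocity in rocket frame is u' = -0.592c
u = (u' + v)/(1 + u'v/c²) = (v - 0.592)/(1 - 0.592·v/c²)
Numerator: 0.87 - 0.592 = 0.278
Denominator: 1 - 0.51504 = 0.48496
u = 0.278/0.48496 = 0.5732c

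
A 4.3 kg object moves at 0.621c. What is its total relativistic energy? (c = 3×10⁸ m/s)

γ = 1/√(1 - 0.621²) = 1.2758
mc² = 4.3 × (3×10⁸)² = 3.870×10¹⁷ J
E = γmc² = 1.2758 × 3.870×10¹⁷ = 4.937×10¹⁷ J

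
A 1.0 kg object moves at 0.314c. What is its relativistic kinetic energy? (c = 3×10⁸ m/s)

γ = 1/√(1 - 0.314²) = 1.05327
γ - 1 = 0.05327
KE = (γ-1)mc² = 0.05327 × 1.0 × (3×10⁸)² = 4.794×10¹⁵ J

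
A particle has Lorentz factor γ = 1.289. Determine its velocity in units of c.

From γ = 1/√(1 - v²/c²):
1/γ² = 1/1.289² = 0.6019
v²/c² = 1 - 0.6019 = 0.3981
v/c = √(0.3981) = 0.6310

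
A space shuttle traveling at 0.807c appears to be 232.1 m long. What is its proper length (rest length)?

Contracted length L = 232.1 m
γ = 1/√(1 - 0.807²) = 1.6933
L₀ = γL = 1.6933 × 232.1 = 393.0 m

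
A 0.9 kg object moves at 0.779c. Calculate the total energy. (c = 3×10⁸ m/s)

γ = 1/√(1 - 0.779²) = 1.595
mc² = 0.9 × (3×10⁸)² = 8.100×10¹⁶ J
E = γmc² = 1.595 × 8.100×10¹⁶ = 1.292×10¹⁷ J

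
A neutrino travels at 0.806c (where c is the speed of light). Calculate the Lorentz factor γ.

v/c = 0.806, so (v/c)² = 0.649636
1 - (v/c)² = 0.350364
γ = 1/√(0.350364) = 1.689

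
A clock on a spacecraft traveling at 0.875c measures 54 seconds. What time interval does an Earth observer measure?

Proper time Δt₀ = 54 seconds
γ = 1/√(1 - 0.875²) = 2.0656
Δt = γΔt₀ = 2.0656 × 54 = 111.5 seconds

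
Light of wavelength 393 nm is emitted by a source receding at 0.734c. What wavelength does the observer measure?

β = 0.734
Wavelength Doppler factor = √(1.734/0.266) = √(6.519) = 2.553
λ_obs = 393 × 2.553 = 1003 nm (redshift)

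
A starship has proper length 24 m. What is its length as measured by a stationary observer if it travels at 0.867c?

Proper length L₀ = 24 m
γ = 1/√(1 - 0.867²) = 2.007
L = L₀/γ = 24/2.007 = 11.96 m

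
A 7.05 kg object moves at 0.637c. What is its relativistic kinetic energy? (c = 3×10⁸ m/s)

γ = 1/√(1 - 0.637²) = 1.2972
γ - 1 = 0.2972
KE = (γ-1)mc² = 0.2972 × 7.05 × (3×10⁸)² = 1.886×10¹⁷ J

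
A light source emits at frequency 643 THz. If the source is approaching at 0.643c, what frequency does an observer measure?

β = v/c = 0.643
(1+β)/(1-β) = 1.643/0.357 = 4.602
Doppler factor = √(4.602) = 2.145
f_obs = 643 × 2.145 = 1379 THz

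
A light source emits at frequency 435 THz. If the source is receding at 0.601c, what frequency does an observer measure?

β = v/c = 0.601
(1-β)/(1+β) = 0.399/1.601 = 0.2492
Doppler factor = √(0.2492) = 0.4992
f_obs = 435 × 0.4992 = 217.2 THz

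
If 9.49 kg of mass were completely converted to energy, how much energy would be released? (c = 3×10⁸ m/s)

Using E = mc²:
c² = (3×10⁸)² = 9×10¹⁶ m²/s²
E = 9.49 × 9×10¹⁶ = 8.541×10¹⁷ J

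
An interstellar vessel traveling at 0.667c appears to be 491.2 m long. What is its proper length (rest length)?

Contracted length L = 491.2 m
γ = 1/√(1 - 0.667²) = 1.3422
L₀ = γL = 1.3422 × 491.2 = 659.3 m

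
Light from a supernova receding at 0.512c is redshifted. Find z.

β = 0.512
(1+β)/(1-β) = 1.512/0.488 = 3.0984
√(3.0984) = 1.7602
z = 1.7602 - 1 = 0.7602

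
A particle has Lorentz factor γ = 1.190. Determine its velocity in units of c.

From γ = 1/√(1 - v²/c²):
1/γ² = 1/1.190² = 0.70616
v²/c² = 1 - 0.70616 = 0.29384
v/c = √(0.29384) = 0.5421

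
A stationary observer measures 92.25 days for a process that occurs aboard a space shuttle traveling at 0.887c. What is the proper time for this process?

Dilated time Δt = 92.25 days
γ = 1/√(1 - 0.887²) = 2.1656
Δt₀ = Δt/γ = 92.25/2.1656 = 42.60 days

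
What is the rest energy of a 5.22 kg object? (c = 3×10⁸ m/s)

c² = (3×10⁸)² = 9.000×10¹⁶ m²/s²
E₀ = mc² = 5.22 × 9.000×10¹⁶ = 4.698×10¹⁷ J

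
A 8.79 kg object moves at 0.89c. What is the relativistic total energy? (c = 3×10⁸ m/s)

γ = 1/√(1 - 0.89²) = 2.193
mc² = 8.79 × (3×10⁸)² = 7.911×10¹⁷ J
E = γmc² = 2.193 × 7.911×10¹⁷ = 1.735×10¹⁸ J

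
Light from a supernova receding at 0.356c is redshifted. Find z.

β = 0.356
(1+β)/(1-β) = 1.356/0.644 = 2.1056
√(2.1056) = 1.4511
z = 1.4511 - 1 = 0.4511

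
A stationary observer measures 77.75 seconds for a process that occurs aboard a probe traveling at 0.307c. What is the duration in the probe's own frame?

Dilated time Δt = 77.75 seconds
γ = 1/√(1 - 0.307²) = 1.0507
Δt₀ = Δt/γ = 77.75/1.0507 = 74.00 seconds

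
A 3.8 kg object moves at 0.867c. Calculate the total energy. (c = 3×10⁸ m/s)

γ = 1/√(1 - 0.867²) = 2.0068
mc² = 3.8 × (3×10⁸)² = 3.420×10¹⁷ J
E = γmc² = 2.0068 × 3.420×10¹⁷ = 6.863×10¹⁷ J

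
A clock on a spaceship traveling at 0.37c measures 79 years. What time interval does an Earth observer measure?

Proper time Δt₀ = 79 years
γ = 1/√(1 - 0.37²) = 1.07639
Δt = γΔt₀ = 1.07639 × 79 = 85.03 years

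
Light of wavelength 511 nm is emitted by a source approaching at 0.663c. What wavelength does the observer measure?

β = 0.663
Wavelength Doppler factor = √(0.337/1.663) = √(0.202646) = 0.45016
λ_obs = 511 × 0.45016 = 230.0 nm (blueshift)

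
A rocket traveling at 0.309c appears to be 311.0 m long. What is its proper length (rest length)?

Contracted length L = 311.0 m
γ = 1/√(1 - 0.309²) = 1.0515
L₀ = γL = 1.0515 × 311.0 = 327.0 m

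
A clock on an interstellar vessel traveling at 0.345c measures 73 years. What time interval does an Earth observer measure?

Proper time Δt₀ = 73 years
γ = 1/√(1 - 0.345²) = 1.065414
Δt = γΔt₀ = 1.065414 × 73 = 77.78 years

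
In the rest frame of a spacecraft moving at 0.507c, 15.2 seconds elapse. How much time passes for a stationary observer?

Proper time Δt₀ = 15.2 seconds
γ = 1/√(1 - 0.507²) = 1.160
Δt = γΔt₀ = 1.160 × 15.2 = 17.63 seconds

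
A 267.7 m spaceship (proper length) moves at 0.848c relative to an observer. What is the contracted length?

Proper length L₀ = 267.7 m
γ = 1/√(1 - 0.848²) = 1.887
L = L₀/γ = 267.7/1.887 = 141.9 m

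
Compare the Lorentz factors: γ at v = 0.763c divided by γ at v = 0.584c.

γ₁ = 1/√(1 - 0.763²) = 1.547
γ₂ = 1/√(1 - 0.584²) = 1.232
γ₁/γ₂ = 1.547/1.232 = 1.256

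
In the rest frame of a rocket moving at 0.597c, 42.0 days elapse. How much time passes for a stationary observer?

Proper time Δt₀ = 42.0 days
γ = 1/√(1 - 0.597²) = 1.2465
Δt = γΔt₀ = 1.2465 × 42.0 = 52.35 days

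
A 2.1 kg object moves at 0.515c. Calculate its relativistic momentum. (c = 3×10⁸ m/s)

γ = 1/√(1 - 0.515²) = 1.1666
v = 0.515 × 3×10⁸ = 1.545×10⁸ m/s
p = γmv = 1.1666 × 2.1 × 1.545×10⁸ = 3.785×10⁸ kg·m/s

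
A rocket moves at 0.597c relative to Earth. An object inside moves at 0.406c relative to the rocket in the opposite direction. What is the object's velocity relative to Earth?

Object's velocity in rocket frame is u' = -0.406c
u = (u' + v)/(1 + u'v/c²) = (v - 0.406)/(1 - 0.406·v/c²)
Numerator: 0.597 - 0.406 = 0.191
Denominator: 1 - 0.242382 = 0.757618
u = 0.191/0.757618 = 0.2521c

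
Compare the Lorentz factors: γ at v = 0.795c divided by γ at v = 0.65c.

γ₁ = 1/√(1 - 0.795²) = 1.649
γ₂ = 1/√(1 - 0.65²) = 1.316
γ₁/γ₂ = 1.649/1.316 = 1.253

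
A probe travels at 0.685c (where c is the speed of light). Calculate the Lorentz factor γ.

v/c = 0.685, so (v/c)² = 0.469225
1 - (v/c)² = 0.530775
γ = 1/√(0.530775) = 1.373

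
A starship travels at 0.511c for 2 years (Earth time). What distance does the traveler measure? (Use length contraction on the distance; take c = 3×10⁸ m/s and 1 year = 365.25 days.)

Earth distance: d = v × t = 0.511c × 2 yr = 9.6756×10¹⁵ m
γ = 1.1634
d' = d/γ = 9.6756×10¹⁵/1.1634 = 8.317×10¹⁵ m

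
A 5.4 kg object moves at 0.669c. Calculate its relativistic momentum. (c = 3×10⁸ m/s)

γ = 1/√(1 - 0.669²) = 1.345
v = 0.669 × 3×10⁸ = 2.007×10⁸ m/s
p = γmv = 1.345 × 5.4 × 2.007×10⁸ = 1.458×10⁹ kg·m/s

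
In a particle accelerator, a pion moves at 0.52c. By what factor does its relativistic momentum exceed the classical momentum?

p_rel = γmv, p_class = mv
Ratio = γ = 1/√(1 - 0.52²)
= 1/√(0.7296) = 1.171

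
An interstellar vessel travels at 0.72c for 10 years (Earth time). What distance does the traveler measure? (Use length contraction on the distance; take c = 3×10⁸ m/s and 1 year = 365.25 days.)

Earth distance: d = v × t = 0.72c × 10 yr = 6.816×10¹⁶ m
γ = 1.441
d' = d/γ = 6.816×10¹⁶/1.441 = 4.730×10¹⁶ m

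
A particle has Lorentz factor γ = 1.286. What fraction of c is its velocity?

From γ = 1/√(1 - v²/c²):
1/γ² = 1/1.286² = 0.60467
v²/c² = 1 - 0.60467 = 0.39533
v/c = √(0.39533) = 0.6288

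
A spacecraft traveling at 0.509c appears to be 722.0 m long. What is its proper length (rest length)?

Contracted length L = 722.0 m
γ = 1/√(1 - 0.509²) = 1.1618
L₀ = γL = 1.1618 × 722.0 = 838.8 m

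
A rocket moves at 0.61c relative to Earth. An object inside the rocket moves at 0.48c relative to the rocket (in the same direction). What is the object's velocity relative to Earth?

u = (u' + v)/(1 + u'v/c²)
Numerator: 0.48 + 0.61 = 1.09
Denominator: 1 + 0.2928 = 1.2928
u = 1.09/1.2928 = 0.8431c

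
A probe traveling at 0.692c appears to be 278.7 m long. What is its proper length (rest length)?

Contracted length L = 278.7 m
γ = 1/√(1 - 0.692²) = 1.3852
L₀ = γL = 1.3852 × 278.7 = 386.1 m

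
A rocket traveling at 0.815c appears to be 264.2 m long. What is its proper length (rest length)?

Contracted length L = 264.2 m
γ = 1/√(1 - 0.815²) = 1.7257
L₀ = γL = 1.7257 × 264.2 = 455.9 m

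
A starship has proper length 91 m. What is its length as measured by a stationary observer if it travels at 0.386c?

Proper length L₀ = 91 m
γ = 1/√(1 - 0.386²) = 1.084
L = L₀/γ = 91/1.084 = 83.95 m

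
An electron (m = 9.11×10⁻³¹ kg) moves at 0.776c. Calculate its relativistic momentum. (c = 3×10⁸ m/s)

γ = 1/√(1 - 0.776²) = 1.58546
v = 0.776 × 3×10⁸ = 2.328×10⁸ m/s
p = γmv = 1.58546 × 9.11×10⁻³¹ × 2.328×10⁸ = 3.362×10⁻²² kg·m/s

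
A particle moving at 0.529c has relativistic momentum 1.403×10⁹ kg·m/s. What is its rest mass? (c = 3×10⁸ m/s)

γ = 1/√(1 - 0.529²) = 1.1784
v = 0.529 × 3×10⁸ = 1.587×10⁸ m/s
m = p/(γv) = 1.403×10⁹/(1.1784 × 1.587×10⁸) = 7.502 kg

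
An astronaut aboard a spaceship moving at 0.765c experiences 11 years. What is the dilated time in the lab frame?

Proper time Δt₀ = 11 years
γ = 1/√(1 - 0.765²) = 1.553
Δt = γΔt₀ = 1.553 × 11 = 17.08 years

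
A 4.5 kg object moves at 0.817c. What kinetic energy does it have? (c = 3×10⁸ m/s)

γ = 1/√(1 - 0.817²) = 1.73419
γ - 1 = 0.73419
KE = (γ-1)mc² = 0.73419 × 4.5 × (3×10⁸)² = 2.973×10¹⁷ J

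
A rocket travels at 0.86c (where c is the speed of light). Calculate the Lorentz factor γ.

v/c = 0.86, so (v/c)² = 0.7396
1 - (v/c)² = 0.2604
γ = 1/√(0.2604) = 1.960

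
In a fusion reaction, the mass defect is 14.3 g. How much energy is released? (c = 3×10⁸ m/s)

Convert mass defect: Δm = 14.3 g = 0.0143 kg
E = Δm·c² = 0.0143 × (3×10⁸)²
= 0.0143 × 9×10¹⁶ = 1.287×10¹⁵ J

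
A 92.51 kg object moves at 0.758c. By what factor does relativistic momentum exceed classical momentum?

p_rel = γmv, p_class = mv
Ratio = γ = 1/√(1 - 0.758²) = 1.533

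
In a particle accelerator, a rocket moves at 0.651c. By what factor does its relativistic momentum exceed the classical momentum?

p_rel = γmv, p_class = mv
Ratio = γ = 1/√(1 - 0.651²)
= 1/√(0.576199) = 1.317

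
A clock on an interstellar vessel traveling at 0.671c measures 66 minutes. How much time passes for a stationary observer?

Proper time Δt₀ = 66 minutes
γ = 1/√(1 - 0.671²) = 1.3487
Δt = γΔt₀ = 1.3487 × 66 = 89.01 minutes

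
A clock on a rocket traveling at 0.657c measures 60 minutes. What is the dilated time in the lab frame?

Proper time Δt₀ = 60 minutes
γ = 1/√(1 - 0.657²) = 1.3265
Δt = γΔt₀ = 1.3265 × 60 = 79.59 minutes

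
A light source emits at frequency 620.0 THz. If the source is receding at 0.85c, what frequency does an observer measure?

β = v/c = 0.85
(1-β)/(1+β) = 0.15/1.85 = 0.08108
Doppler factor = √(0.08108) = 0.2847
f_obs = 620.0 × 0.2847 = 176.5 THz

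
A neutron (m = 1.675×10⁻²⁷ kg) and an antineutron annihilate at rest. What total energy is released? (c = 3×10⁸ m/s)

Both particles have the same rest mass, so total mass = 2m
E = 2m·c² = 2 × 1.675×10⁻²⁷ × (3×10⁸)²
= 2 × 1.675×10⁻²⁷ × 9×10¹⁶
= 3.015×10⁻¹⁰ J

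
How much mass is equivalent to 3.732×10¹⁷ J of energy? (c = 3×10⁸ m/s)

From E = mc², we get m = E/c²
c² = (3×10⁸)² = 9×10¹⁶ m²/s²
m = 3.732×10¹⁷ / 9×10¹⁶ = 4.147 kg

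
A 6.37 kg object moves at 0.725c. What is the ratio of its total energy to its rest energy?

E = γmc², E₀ = mc²
E/E₀ = γ = 1/√(1 - 0.725²) = 1.452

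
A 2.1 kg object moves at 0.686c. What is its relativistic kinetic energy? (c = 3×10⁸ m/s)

γ = 1/√(1 - 0.686²) = 1.3744
γ - 1 = 0.3744
KE = (γ-1)mc² = 0.3744 × 2.1 × (3×10⁸)² = 7.076×10¹⁶ J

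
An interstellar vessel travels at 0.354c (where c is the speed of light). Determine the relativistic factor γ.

v/c = 0.354, so (v/c)² = 0.125316
1 - (v/c)² = 0.874684
γ = 1/√(0.874684) = 1.069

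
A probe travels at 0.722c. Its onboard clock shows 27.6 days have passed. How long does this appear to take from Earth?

Proper time Δt₀ = 27.6 days
γ = 1/√(1 - 0.722²) = 1.4453
Δt = γΔt₀ = 1.4453 × 27.6 = 39.89 days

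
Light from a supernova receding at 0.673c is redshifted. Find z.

β = 0.673
(1+β)/(1-β) = 1.673/0.327 = 5.116
√(5.116) = 2.262
z = 2.262 - 1 = 1.262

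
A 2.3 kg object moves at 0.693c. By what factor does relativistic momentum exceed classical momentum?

p_rel = γmv, p_class = mv
Ratio = γ = 1/√(1 - 0.693²) = 1.387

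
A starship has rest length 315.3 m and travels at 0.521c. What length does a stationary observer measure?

Proper length L₀ = 315.3 m
γ = 1/√(1 - 0.521²) = 1.1716
L = L₀/γ = 315.3/1.1716 = 269.1 m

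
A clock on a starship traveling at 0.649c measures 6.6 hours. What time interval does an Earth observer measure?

Proper time Δt₀ = 6.6 hours
γ = 1/√(1 - 0.649²) = 1.3144
Δt = γΔt₀ = 1.3144 × 6.6 = 8.675 hours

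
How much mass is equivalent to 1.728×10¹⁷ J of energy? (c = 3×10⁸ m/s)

From E = mc², we get m = E/c²
c² = (3×10⁸)² = 9×10¹⁶ m²/s²
m = 1.728×10¹⁷ / 9×10¹⁶ = 1.920 kg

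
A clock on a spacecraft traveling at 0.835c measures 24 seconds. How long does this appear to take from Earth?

Proper time Δt₀ = 24 seconds
γ = 1/√(1 - 0.835²) = 1.8174
Δt = γΔt₀ = 1.8174 × 24 = 43.62 seconds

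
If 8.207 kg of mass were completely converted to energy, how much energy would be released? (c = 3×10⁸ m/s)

Using E = mc²:
c² = (3×10⁸)² = 9×10¹⁶ m²/s²
E = 8.207 × 9×10¹⁶ = 7.386×10¹⁷ J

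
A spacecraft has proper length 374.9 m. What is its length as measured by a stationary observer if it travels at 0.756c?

Proper length L₀ = 374.9 m
γ = 1/√(1 - 0.756²) = 1.528
L = L₀/γ = 374.9/1.528 = 245.4 m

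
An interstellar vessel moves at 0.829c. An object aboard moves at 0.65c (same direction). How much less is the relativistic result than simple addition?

Classical: u' + v = 0.65 + 0.829 = 1.479c
Relativistic: u = (0.65 + 0.829)/(1 + 0.53885) = 1.479/1.53885 = 0.9611c
Difference: 1.479 - 0.9611 = 0.5179c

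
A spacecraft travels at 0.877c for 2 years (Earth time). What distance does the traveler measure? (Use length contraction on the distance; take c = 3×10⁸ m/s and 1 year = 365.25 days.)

Earth distance: d = v × t = 0.877c × 2 yr = 1.6606×10¹⁶ m
γ = 2.0812
d' = d/γ = 1.6606×10¹⁶/2.0812 = 7.979×10¹⁵ m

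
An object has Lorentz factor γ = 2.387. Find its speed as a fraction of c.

From γ = 1/√(1 - v²/c²):
1/γ² = 1/2.387² = 0.1755
v²/c² = 1 - 0.1755 = 0.8245
v/c = √(0.8245) = 0.9080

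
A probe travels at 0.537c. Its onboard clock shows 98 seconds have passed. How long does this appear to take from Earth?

Proper time Δt₀ = 98 seconds
γ = 1/√(1 - 0.537²) = 1.1854
Δt = γΔt₀ = 1.1854 × 98 = 116.2 seconds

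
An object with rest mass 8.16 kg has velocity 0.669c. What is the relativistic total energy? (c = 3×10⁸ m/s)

γ = 1/√(1 - 0.669²) = 1.3454
mc² = 8.16 × (3×10⁸)² = 7.344×10¹⁷ J
E = γmc² = 1.3454 × 7.344×10¹⁷ = 9.881×10¹⁷ J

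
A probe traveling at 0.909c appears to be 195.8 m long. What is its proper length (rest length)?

Contracted length L = 195.8 m
γ = 1/√(1 - 0.909²) = 2.3993
L₀ = γL = 2.3993 × 195.8 = 469.8 m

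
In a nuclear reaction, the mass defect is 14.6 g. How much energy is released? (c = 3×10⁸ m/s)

Convert mass defect: Δm = 14.6 g = 0.0146 kg
E = Δm·c² = 0.0146 × (3×10⁸)²
= 0.0146 × 9×10¹⁶ = 1.314×10¹⁵ J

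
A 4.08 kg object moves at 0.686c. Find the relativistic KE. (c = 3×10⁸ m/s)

γ = 1/√(1 - 0.686²) = 1.3744
γ - 1 = 0.3744
KE = (γ-1)mc² = 0.3744 × 4.08 × (3×10⁸)² = 1.375×10¹⁷ J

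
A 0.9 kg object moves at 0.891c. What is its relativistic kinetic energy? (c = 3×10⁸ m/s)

γ = 1/√(1 - 0.891²) = 2.2026
γ - 1 = 1.2026
KE = (γ-1)mc² = 1.2026 × 0.9 × (3×10⁸)² = 9.741×10¹⁶ J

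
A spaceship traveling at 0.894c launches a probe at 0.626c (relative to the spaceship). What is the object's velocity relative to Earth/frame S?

u = (u' + v)/(1 + u'v/c²)
Numerator: 0.626 + 0.894 = 1.52
Denominator: 1 + 0.559644 = 1.559644
u = 1.52/1.559644 = 0.9746c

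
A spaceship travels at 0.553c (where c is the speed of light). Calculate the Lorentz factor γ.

v/c = 0.553, so (v/c)² = 0.305809
1 - (v/c)² = 0.694191
γ = 1/√(0.694191) = 1.200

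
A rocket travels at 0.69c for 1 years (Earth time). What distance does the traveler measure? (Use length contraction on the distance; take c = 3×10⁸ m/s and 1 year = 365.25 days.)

Earth distance: d = v × t = 0.69c × 1 yr = 6.5324×10¹⁵ m
γ = 1.3816
d' = d/γ = 6.5324×10¹⁵/1.3816 = 4.728×10¹⁵ m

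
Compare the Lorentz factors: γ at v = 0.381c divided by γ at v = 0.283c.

γ₁ = 1/√(1 - 0.381²) = 1.082
γ₂ = 1/√(1 - 0.283²) = 1.043
γ₁/γ₂ = 1.082/1.043 = 1.037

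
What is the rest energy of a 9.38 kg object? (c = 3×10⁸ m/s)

c² = (3×10⁸)² = 9.000×10¹⁶ m²/s²
E₀ = mc² = 9.38 × 9.000×10¹⁶ = 8.442×10¹⁷ J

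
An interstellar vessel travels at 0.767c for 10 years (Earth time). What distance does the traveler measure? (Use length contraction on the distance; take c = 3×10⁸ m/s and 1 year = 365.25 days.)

Earth distance: d = v × t = 0.767c × 10 yr = 7.2614×10¹⁶ m
γ = 1.5585
d' = d/γ = 7.2614×10¹⁶/1.5585 = 4.659×10¹⁶ m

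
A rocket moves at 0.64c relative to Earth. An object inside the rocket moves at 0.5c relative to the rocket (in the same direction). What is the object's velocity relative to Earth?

u = (u' + v)/(1 + u'v/c²)
Numerator: 0.5 + 0.64 = 1.14
Denominator: 1 + 0.32 = 1.32
u = 1.14/1.32 = 0.8636c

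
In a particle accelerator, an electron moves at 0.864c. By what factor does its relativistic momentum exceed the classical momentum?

p_rel = γmv, p_class = mv
Ratio = γ = 1/√(1 - 0.864²)
= 1/√(0.253504) = 1.986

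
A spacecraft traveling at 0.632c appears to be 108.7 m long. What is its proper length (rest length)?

Contracted length L = 108.7 m
γ = 1/√(1 - 0.632²) = 1.2904
L₀ = γL = 1.2904 × 108.7 = 140.3 m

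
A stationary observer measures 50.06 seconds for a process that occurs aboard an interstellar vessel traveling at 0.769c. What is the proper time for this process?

Dilated time Δt = 50.06 seconds
γ = 1/√(1 - 0.769²) = 1.5643
Δt₀ = Δt/γ = 50.06/1.5643 = 32.00 seconds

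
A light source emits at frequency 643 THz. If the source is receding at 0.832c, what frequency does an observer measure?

β = v/c = 0.832
(1-β)/(1+β) = 0.168/1.832 = 0.09170
Doppler factor = √(0.09170) = 0.3028
f_obs = 643 × 0.3028 = 194.7 THz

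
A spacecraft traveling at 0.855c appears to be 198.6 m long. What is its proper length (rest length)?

Contracted length L = 198.6 m
γ = 1/√(1 - 0.855²) = 1.928
L₀ = γL = 1.928 × 198.6 = 382.9 m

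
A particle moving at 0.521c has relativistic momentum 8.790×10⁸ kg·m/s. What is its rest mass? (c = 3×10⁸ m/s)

γ = 1/√(1 - 0.521²) = 1.1716
v = 0.521 × 3×10⁸ = 1.563×10⁸ m/s
m = p/(γv) = 8.790×10⁸/(1.1716 × 1.563×10⁸) = 4.800 kg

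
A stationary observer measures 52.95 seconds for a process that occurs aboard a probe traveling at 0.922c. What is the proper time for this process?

Dilated time Δt = 52.95 seconds
γ = 1/√(1 - 0.922²) = 2.583
Δt₀ = Δt/γ = 52.95/2.583 = 20.50 seconds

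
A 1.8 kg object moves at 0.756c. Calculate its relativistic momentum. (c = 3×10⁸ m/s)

γ = 1/√(1 - 0.756²) = 1.5277
v = 0.756 × 3×10⁸ = 2.268×10⁸ m/s
p = γmv = 1.5277 × 1.8 × 2.268×10⁸ = 6.237×10⁸ kg·m/s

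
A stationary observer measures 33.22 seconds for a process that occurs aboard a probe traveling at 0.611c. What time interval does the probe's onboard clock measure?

Dilated time Δt = 33.22 seconds
γ = 1/√(1 - 0.611²) = 1.263
Δt₀ = Δt/γ = 33.22/1.263 = 26.30 seconds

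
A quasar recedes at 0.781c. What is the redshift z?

β = 0.781
(1+β)/(1-β) = 1.781/0.219 = 8.132
√(8.132) = 2.852
z = 2.852 - 1 = 1.852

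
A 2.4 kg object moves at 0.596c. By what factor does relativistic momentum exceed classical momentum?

p_rel = γmv, p_class = mv
Ratio = γ = 1/√(1 - 0.596²) = 1.245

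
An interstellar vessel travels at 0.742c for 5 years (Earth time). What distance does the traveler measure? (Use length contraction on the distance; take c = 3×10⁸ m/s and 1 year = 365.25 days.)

Earth distance: d = v × t = 0.742c × 5 yr = 3.5124×10¹⁶ m
γ = 1.4916
d' = d/γ = 3.5124×10¹⁶/1.4916 = 2.355×10¹⁶ m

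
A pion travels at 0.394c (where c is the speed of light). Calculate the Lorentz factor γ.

v/c = 0.394, so (v/c)² = 0.155236
1 - (v/c)² = 0.844764
γ = 1/√(0.844764) = 1.088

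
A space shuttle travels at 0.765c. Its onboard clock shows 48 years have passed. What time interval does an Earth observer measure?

Proper time Δt₀ = 48 years
γ = 1/√(1 - 0.765²) = 1.5527
Δt = γΔt₀ = 1.5527 × 48 = 74.53 years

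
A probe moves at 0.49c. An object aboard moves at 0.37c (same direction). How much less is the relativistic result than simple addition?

Classical: u' + v = 0.37 + 0.49 = 0.86c
Relativistic: u = (0.37 + 0.49)/(1 + 0.1813) = 0.86/1.1813 = 0.7280c
Difference: 0.86 - 0.7280 = 0.1320c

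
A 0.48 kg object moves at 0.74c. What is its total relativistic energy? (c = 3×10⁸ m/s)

γ = 1/√(1 - 0.74²) = 1.4868
mc² = 0.48 × (3×10⁸)² = 4.320×10¹⁶ J
E = γmc² = 1.4868 × 4.320×10¹⁶ = 6.423×10¹⁶ J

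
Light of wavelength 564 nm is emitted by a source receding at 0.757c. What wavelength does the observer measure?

β = 0.757
Wavelength Doppler factor = √(1.757/0.243) = √(7.230) = 2.689
λ_obs = 564 × 2.689 = 1517 nm (redshift)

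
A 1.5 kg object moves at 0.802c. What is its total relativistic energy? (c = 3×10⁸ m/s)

γ = 1/√(1 - 0.802²) = 1.674
mc² = 1.5 × (3×10⁸)² = 1.350×10¹⁷ J
E = γmc² = 1.674 × 1.350×10¹⁷ = 2.260×10¹⁷ J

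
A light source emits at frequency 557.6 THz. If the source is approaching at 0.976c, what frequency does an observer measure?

β = v/c = 0.976
(1+β)/(1-β) = 1.976/0.024 = 82.33
Doppler factor = √(82.33) = 9.074
f_obs = 557.6 × 9.074 = 5060 THz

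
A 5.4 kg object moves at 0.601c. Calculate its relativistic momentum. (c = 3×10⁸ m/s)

γ = 1/√(1 - 0.601²) = 1.251
v = 0.601 × 3×10⁸ = 1.803×10⁸ m/s
p = γmv = 1.251 × 5.4 × 1.803×10⁸ = 1.218×10⁹ kg·m/s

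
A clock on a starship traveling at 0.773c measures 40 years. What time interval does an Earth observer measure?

Proper time Δt₀ = 40 years
γ = 1/√(1 - 0.773²) = 1.5763
Δt = γΔt₀ = 1.5763 × 40 = 63.05 years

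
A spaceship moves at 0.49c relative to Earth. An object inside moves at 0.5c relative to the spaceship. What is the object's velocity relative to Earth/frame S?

u = (u' + v)/(1 + u'v/c²)
Numerator: 0.5 + 0.49 = 0.99
Denominator: 1 + 0.245 = 1.245
u = 0.99/1.245 = 0.7952c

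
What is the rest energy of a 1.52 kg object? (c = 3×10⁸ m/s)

c² = (3×10⁸)² = 9.000×10¹⁶ m²/s²
E₀ = mc² = 1.52 × 9.000×10¹⁶ = 1.368×10¹⁷ J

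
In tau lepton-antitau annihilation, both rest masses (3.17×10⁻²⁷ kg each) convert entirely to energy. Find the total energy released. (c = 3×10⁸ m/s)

Both particles have the same rest mass, so total mass = 2m
E = 2m·c² = 2 × 3.17×10⁻²⁷ × (3×10⁸)²
= 2 × 3.17×10⁻²⁷ × 9×10¹⁶
= 5.706×10⁻¹⁰ J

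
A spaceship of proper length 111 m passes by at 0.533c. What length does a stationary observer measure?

Proper length L₀ = 111 m
γ = 1/√(1 - 0.533²) = 1.1819
L = L₀/γ = 111/1.1819 = 93.92 m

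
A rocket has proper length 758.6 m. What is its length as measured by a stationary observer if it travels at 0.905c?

Proper length L₀ = 758.6 m
γ = 1/√(1 - 0.905²) = 2.351
L = L₀/γ = 758.6/2.351 = 322.7 m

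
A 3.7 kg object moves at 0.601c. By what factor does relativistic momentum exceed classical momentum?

p_rel = γmv, p_class = mv
Ratio = γ = 1/√(1 - 0.601²) = 1.251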